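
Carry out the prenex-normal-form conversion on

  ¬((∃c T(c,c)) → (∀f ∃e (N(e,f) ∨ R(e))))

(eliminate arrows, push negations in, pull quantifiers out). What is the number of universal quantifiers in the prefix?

1

Eliminate → and ↔ using ¬ and ∨.
  ¬(¬(∃c T(c,c)) ∨ (∀f ∃e (N(e,f) ∨ R(e))))
Push ¬ through the quantifiers and connectives to reach negation normal form:
  (∃c T(c,c)) ∧ (∃f ∀e (¬N(e,f) ∧ ¬R(e)))
All bound variables are already distinct, so no renaming is needed.
Extract every quantifier outward, since the variables are now distinct and don't occur free across branches:
  ∃c ∃f ∀e (T(c,c) ∧ ¬N(e,f) ∧ ¬R(e))
The prefix is ∃c ∃f ∀e: 1 universal, 2 existential.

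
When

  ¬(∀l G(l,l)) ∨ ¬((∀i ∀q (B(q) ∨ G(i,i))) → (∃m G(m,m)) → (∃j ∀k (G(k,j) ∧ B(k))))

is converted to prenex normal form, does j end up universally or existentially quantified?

universal

Eliminate → and ↔ using ¬ and ∨.
  ¬(∀l G(l,l)) ∨ ¬(¬(∀i ∀q (B(q) ∨ G(i,i))) ∨ ¬(∃m G(m,m)) ∨ (∃j ∀k (G(k,j) ∧ B(k))))
Push ¬ through the quantifiers and connectives to reach negation normal form:
  (∃l ¬G(l,l)) ∨ (∀i ∀q (B(q) ∨ G(i,i))) ∧ (∃m G(m,m)) ∧ (∀j ∃k (¬G(k,j) ∨ ¬B(k)))
Finally move all quantifiers to the prefix:
  ∃l ∀i ∀q ∃m ∀j ∃k (¬G(l,l) ∨ (B(q) ∨ G(i,i)) ∧ G(m,m) ∧ (¬G(k,j) ∨ ¬B(k)))
The quantifier ∃j sits under an odd number of negations (counting the antecedent side of each →), so it flips to ∀j.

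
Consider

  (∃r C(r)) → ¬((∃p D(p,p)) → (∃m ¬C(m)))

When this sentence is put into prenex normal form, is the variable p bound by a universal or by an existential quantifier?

Rewrite implications/biconditionals: A → B as ¬A ∨ B.
  ¬(∃r C(r)) ∨ ¬(¬(∃p D(p,p)) ∨ (∃m ¬C(m)))
Move each ¬ inward, flipping quantifiers it crosses:
  (∀r ¬C(r)) ∨ (∃p D(p,p)) ∧ (∀m C(m))
Extract every quantifier outward, since the variables are now distinct and don't occur free across branches:
  ∀r ∃p ∀m (¬C(r) ∨ D(p,p) ∧ C(m))
The quantifier ∃p sits under an even number of negations (counting the antecedent side of each →), so it remains existential.

existential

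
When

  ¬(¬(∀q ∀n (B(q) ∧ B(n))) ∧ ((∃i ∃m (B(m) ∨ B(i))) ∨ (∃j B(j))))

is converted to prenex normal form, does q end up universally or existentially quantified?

universal

Move each ¬ inward, flipping quantifiers it crosses:
  (∀q ∀n (B(q) ∧ B(n))) ∨ (∀i ∀m (¬B(m) ∧ ¬B(i))) ∧ (∀j ¬B(j))
All bound variables are already distinct, so no renaming is needed.
Finally move all quantifiers to the prefix:
  ∀q ∀n ∀i ∀m ∀j (B(q) ∧ B(n) ∨ ¬B(m) ∧ ¬B(i) ∧ ¬B(j))
The quantifier ∀q sits under an even number of negations, so it remains universal.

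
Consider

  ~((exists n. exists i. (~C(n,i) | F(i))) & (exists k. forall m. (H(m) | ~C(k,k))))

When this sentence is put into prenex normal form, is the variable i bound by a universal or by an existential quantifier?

Drive negations inward (¬∀x A ≡ ∃x ¬A, ¬∃x A ≡ ∀x ¬A, De Morgan for ∧/∨):
  (forall n. forall i. (C(n,i) & ~F(i))) | (forall k. exists m. (~H(m) & C(k,k)))
All bound variables are already distinct, so no renaming is needed.
Pull the quantifiers to the front (each side's bound variable is not free in the other side):
  forall n. forall i. forall k. exists m. (C(n,i) & ~F(i) | ~H(m) & C(k,k))
The quantifier exists i sits under an odd number of negations, so it flips to forall i.

universal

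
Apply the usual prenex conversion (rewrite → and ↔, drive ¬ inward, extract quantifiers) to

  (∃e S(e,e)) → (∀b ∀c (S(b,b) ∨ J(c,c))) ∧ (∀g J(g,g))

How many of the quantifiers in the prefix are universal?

First replace A → B with ¬A ∨ B.
  ¬(∃e S(e,e)) ∨ (∀b ∀c (S(b,b) ∨ J(c,c))) ∧ (∀g J(g,g))
Move each ¬ inward, flipping quantifiers it crosses:
  (∀e ¬S(e,e)) ∨ (∀b ∀c (S(b,b) ∨ J(c,c))) ∧ (∀g J(g,g))
All bound variables are already distinct, so no renaming is needed.
Finally move all quantifiers to the prefix:
  ∀e ∀b ∀c ∀g (¬S(e,e) ∨ (S(b,b) ∨ J(c,c)) ∧ J(g,g))
The prefix is ∀e ∀b ∀c ∀g: 4 universal, 0 existential.

4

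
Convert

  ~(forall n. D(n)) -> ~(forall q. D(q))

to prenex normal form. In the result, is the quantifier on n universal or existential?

universal

Rewrite implications/biconditionals: A → B as ¬A ∨ B.
  ~~(forall n. D(n)) | ~(forall q. D(q))
Move each ¬ inward, flipping quantifiers it crosses:
  (forall n. D(n)) | (exists q. ~D(q))
Finally move all quantifiers to the prefix:
  forall n. exists q. (D(n) | ~D(q))
The quantifier forall n sits under an even number of negations (counting the antecedent side of each →), so it remains universal.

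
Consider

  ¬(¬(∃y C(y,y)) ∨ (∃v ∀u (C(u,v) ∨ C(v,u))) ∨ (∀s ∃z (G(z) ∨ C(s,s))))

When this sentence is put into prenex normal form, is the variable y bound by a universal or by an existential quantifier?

Push ¬ through the quantifiers and connectives to reach negation normal form:
  (∃y C(y,y)) ∧ (∀v ∃u (¬C(u,v) ∧ ¬C(v,u))) ∧ (∃s ∀z (¬G(z) ∧ ¬C(s,s)))
All bound variables are already distinct, so no renaming is needed.
Extract every quantifier outward, since the variables are now distinct and don't occur free across branches:
  ∃y ∀v ∃u ∃s ∀z (C(y,y) ∧ ¬C(u,v) ∧ ¬C(v,u) ∧ ¬G(z) ∧ ¬C(s,s))
The quantifier ∃y sits under an even number of negations, so it remains existential.

existential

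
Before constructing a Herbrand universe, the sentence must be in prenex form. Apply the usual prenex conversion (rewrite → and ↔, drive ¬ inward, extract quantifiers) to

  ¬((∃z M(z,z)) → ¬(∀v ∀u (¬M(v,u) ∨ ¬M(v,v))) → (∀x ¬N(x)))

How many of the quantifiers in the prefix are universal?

0

First replace A → B with ¬A ∨ B.
  ¬(¬(∃z M(z,z)) ∨ ¬¬(∀v ∀u (¬M(v,u) ∨ ¬M(v,v))) ∨ (∀x ¬N(x)))
Drive negations inward (¬∀x A ≡ ∃x ¬A, ¬∃x A ≡ ∀x ¬A, De Morgan for ∧/∨):
  (∃z M(z,z)) ∧ (∃v ∃u (M(v,u) ∧ M(v,v))) ∧ (∃x N(x))
Extract every quantifier outward, since the variables are now distinct and don't occur free across branches:
  ∃z ∃v ∃u ∃x (M(z,z) ∧ M(v,u) ∧ M(v,v) ∧ N(x))
The prefix is ∃z ∃v ∃u ∃x: 0 universal, 4 existential.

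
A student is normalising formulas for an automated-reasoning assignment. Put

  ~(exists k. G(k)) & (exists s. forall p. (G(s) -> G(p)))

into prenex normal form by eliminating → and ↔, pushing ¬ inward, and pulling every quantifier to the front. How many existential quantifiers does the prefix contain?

1

First replace A → B with ¬A ∨ B.
  ~(exists k. G(k)) & (exists s. forall p. (~G(s) | G(p)))
Push ¬ through the quantifiers and connectives to reach negation normal form:
  (forall k. ~G(k)) & (exists s. forall p. (~G(s) | G(p)))
Finally move all quantifiers to the prefix:
  forall k. exists s. forall p. (~G(k) & (~G(s) | G(p)))
The prefix is forall k exists s forall p: 2 universal, 1 existential.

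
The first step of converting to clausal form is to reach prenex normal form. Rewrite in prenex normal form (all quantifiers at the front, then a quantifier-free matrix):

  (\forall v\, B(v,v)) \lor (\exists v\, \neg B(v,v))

Standardize variables apart so no two quantifiers bind the same name: v↦u.
  (\forall v\, B(v,v)) \lor (\exists u\, \neg B(u,u))
Extract every quantifier outward, since the variables are now distinct and don't occur free across branches:
  \forall v\, \exists u\, (B(v,v) \lor \neg B(u,u))

\forall v\, \exists u\, (B(v,v) \lor \neg B(u,u))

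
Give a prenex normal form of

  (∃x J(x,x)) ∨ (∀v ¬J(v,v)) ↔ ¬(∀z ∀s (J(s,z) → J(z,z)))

∀x ∃v ∃z ∃s ∀b ∀a ∃t ∀v1 ((¬J(x,x) ∧ J(v,v) ∨ J(s,z) ∧ ¬J(z,z)) ∧ (¬J(a,b) ∨ J(b,b) ∨ J(t,t) ∨ ¬J(v1,v1)))

Eliminate → and ↔ using ¬ and ∨; A ↔ B as (¬A ∨ B) ∧ (¬B ∨ A).
  (¬((∃x J(x,x)) ∨ (∀v ¬J(v,v))) ∨ ¬(∀z ∀s (¬J(s,z) ∨ J(z,z)))) ∧ (¬¬(∀z ∀s (¬J(s,z) ∨ J(z,z))) ∨ (∃x J(x,x)) ∨ (∀v ¬J(v,v)))
Drive negations inward (¬∀x A ≡ ∃x ¬A, ¬∃x A ≡ ∀x ¬A, De Morgan for ∧/∨):
  ((∀x ¬J(x,x)) ∧ (∃v J(v,v)) ∨ (∃z ∃s (J(s,z) ∧ ¬J(z,z)))) ∧ ((∀z ∀s (¬J(s,z) ∨ J(z,z))) ∨ (∃x J(x,x)) ∨ (∀v ¬J(v,v)))
Give each quantifier a distinct variable: z↦b, s↦a, x↦t, v↦v1.
  ((∀x ¬J(x,x)) ∧ (∃v J(v,v)) ∨ (∃z ∃s (J(s,z) ∧ ¬J(z,z)))) ∧ ((∀b ∀a (¬J(a,b) ∨ J(b,b))) ∨ (∃t J(t,t)) ∨ (∀v1 ¬J(v1,v1)))
Extract every quantifier outward, since the variables are now distinct and don't occur free across branches:
  ∀x ∃v ∃z ∃s ∀b ∀a ∃t ∀v1 ((¬J(x,x) ∧ J(v,v) ∨ J(s,z) ∧ ¬J(z,z)) ∧ (¬J(a,b) ∨ J(b,b) ∨ J(t,t) ∨ ¬J(v1,v1)))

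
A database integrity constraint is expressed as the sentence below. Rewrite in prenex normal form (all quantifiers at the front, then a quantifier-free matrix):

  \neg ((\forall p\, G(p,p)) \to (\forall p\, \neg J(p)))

\forall p\, \exists y1\, (G(p,p) \land J(y1))

Eliminate → and ↔ using ¬ and ∨.
  \neg (\neg (\forall p\, G(p,p)) \lor (\forall p\, \neg J(p)))
Move each ¬ inward, flipping quantifiers it crosses:
  (\forall p\, G(p,p)) \land (\exists p\, J(p))
Give each quantifier a distinct variable: p↦y1.
  (\forall p\, G(p,p)) \land (\exists y1\, J(y1))
Pull the quantifiers to the front (each side's bound variable is not free in the other side):
  \forall p\, \exists y1\, (G(p,p) \land J(y1))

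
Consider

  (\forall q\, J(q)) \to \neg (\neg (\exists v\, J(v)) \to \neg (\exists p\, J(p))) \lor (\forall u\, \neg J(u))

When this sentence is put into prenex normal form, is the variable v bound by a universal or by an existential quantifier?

universal

Rewrite implications/biconditionals: A → B as ¬A ∨ B.
  \neg (\forall q\, J(q)) \lor \neg (\neg \neg (\exists v\, J(v)) \lor \neg (\exists p\, J(p))) \lor (\forall u\, \neg J(u))
Move each ¬ inward, flipping quantifiers it crosses:
  (\exists q\, \neg J(q)) \lor (\forall v\, \neg J(v)) \land (\exists p\, J(p)) \lor (\forall u\, \neg J(u))
All bound variables are already distinct, so no renaming is needed.
Extract every quantifier outward, since the variables are now distinct and don't occur free across branches:
  \exists q\, \forall v\, \exists p\, \forall u\, (\neg J(q) \lor \neg J(v) \land J(p) \lor \neg J(u))
The quantifier \exists v sits under an odd number of negations (counting the antecedent side of each →), so it flips to \forall v.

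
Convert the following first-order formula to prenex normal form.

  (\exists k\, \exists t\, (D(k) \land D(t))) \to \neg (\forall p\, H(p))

\forall k\, \forall t\, \exists p\, (\neg D(k) \lor \neg D(t) \lor \neg H(p))

First replace A → B with ¬A ∨ B.
  \neg (\exists k\, \exists t\, (D(k) \land D(t))) \lor \neg (\forall p\, H(p))
Drive negations inward (¬∀x A ≡ ∃x ¬A, ¬∃x A ≡ ∀x ¬A, De Morgan for ∧/∨):
  (\forall k\, \forall t\, (\neg D(k) \lor \neg D(t))) \lor (\exists p\, \neg H(p))
All bound variables are already distinct, so no renaming is needed.
Pull the quantifiers to the front (each side's bound variable is not free in the other side):
  \forall k\, \forall t\, \exists p\, (\neg D(k) \lor \neg D(t) \lor \neg H(p))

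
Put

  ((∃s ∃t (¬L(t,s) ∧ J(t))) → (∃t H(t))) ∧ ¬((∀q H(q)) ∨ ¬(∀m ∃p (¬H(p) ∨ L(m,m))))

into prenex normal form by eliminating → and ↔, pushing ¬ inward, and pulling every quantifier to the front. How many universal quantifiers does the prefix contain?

Rewrite implications/biconditionals: A → B as ¬A ∨ B.
  (¬(∃s ∃t (¬L(t,s) ∧ J(t))) ∨ (∃t H(t))) ∧ ¬((∀q H(q)) ∨ ¬(∀m ∃p (¬H(p) ∨ L(m,m))))
Drive negations inward (¬∀x A ≡ ∃x ¬A, ¬∃x A ≡ ∀x ¬A, De Morgan for ∧/∨):
  ((∀s ∀t (L(t,s) ∨ ¬J(t))) ∨ (∃t H(t))) ∧ (∃q ¬H(q)) ∧ (∀m ∃p (¬H(p) ∨ L(m,m)))
Rename bound variables to avoid capture: t↦u.
  ((∀s ∀t (L(t,s) ∨ ¬J(t))) ∨ (∃u H(u))) ∧ (∃q ¬H(q)) ∧ (∀m ∃p (¬H(p) ∨ L(m,m)))
Finally move all quantifiers to the prefix:
  ∀s ∀t ∃u ∃q ∀m ∃p ((L(t,s) ∨ ¬J(t) ∨ H(u)) ∧ ¬H(q) ∧ (¬H(p) ∨ L(m,m)))
The prefix is ∀s ∀t ∃u ∃q ∀m ∃p: 3 universal, 3 existential.

3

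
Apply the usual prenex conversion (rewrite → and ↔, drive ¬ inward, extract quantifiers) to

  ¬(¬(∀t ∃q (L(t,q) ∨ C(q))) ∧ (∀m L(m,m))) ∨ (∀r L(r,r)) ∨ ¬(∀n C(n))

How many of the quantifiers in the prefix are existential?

Move each ¬ inward, flipping quantifiers it crosses:
  (∀t ∃q (L(t,q) ∨ C(q))) ∨ (∃m ¬L(m,m)) ∨ (∀r L(r,r)) ∨ (∃n ¬C(n))
Finally move all quantifiers to the prefix:
  ∀t ∃q ∃m ∀r ∃n (L(t,q) ∨ C(q) ∨ ¬L(m,m) ∨ L(r,r) ∨ ¬C(n))
The prefix is ∀t ∃q ∃m ∀r ∃n: 2 universal, 3 existential.

3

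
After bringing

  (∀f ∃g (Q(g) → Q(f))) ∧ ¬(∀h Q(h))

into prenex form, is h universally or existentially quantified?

existential

First replace A → B with ¬A ∨ B.
  (∀f ∃g (¬Q(g) ∨ Q(f))) ∧ ¬(∀h Q(h))
Drive negations inward (¬∀x A ≡ ∃x ¬A, ¬∃x A ≡ ∀x ¬A, De Morgan for ∧/∨):
  (∀f ∃g (¬Q(g) ∨ Q(f))) ∧ (∃h ¬Q(h))
Extract every quantifier outward, since the variables are now distinct and don't occur free across branches:
  ∀f ∃g ∃h ((¬Q(g) ∨ Q(f)) ∧ ¬Q(h))
The quantifier ∀h sits under an odd number of negations (counting the antecedent side of each →), so it flips to ∃h.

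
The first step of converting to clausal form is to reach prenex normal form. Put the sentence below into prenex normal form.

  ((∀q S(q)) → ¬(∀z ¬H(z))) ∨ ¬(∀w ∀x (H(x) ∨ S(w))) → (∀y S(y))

First replace A → B with ¬A ∨ B.
  ¬(¬(∀q S(q)) ∨ ¬(∀z ¬H(z)) ∨ ¬(∀w ∀x (H(x) ∨ S(w)))) ∨ (∀y S(y))
Drive negations inward (¬∀x A ≡ ∃x ¬A, ¬∃x A ≡ ∀x ¬A, De Morgan for ∧/∨):
  (∀q S(q)) ∧ (∀z ¬H(z)) ∧ (∀w ∀x (H(x) ∨ S(w))) ∨ (∀y S(y))
Extract every quantifier outward, since the variables are now distinct and don't occur free across branches:
  ∀q ∀z ∀w ∀x ∀y (S(q) ∧ ¬H(z) ∧ (H(x) ∨ S(w)) ∨ S(y))

∀q ∀z ∀w ∀x ∀y (S(q) ∧ ¬H(z) ∧ (H(x) ∨ S(w)) ∨ S(y))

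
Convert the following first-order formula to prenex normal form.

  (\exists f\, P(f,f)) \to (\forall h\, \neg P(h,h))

First replace A → B with ¬A ∨ B.
  \neg (\exists f\, P(f,f)) \lor (\forall h\, \neg P(h,h))
Drive negations inward (¬∀x A ≡ ∃x ¬A, ¬∃x A ≡ ∀x ¬A, De Morgan for ∧/∨):
  (\forall f\, \neg P(f,f)) \lor (\forall h\, \neg P(h,h))
All bound variables are already distinct, so no renaming is needed.
Extract every quantifier outward, since the variables are now distinct and don't occur free across branches:
  \forall f\, \forall h\, (\neg P(f,f) \lor \neg P(h,h))

\forall f\, \forall h\, (\neg P(f,f) \lor \neg P(h,h))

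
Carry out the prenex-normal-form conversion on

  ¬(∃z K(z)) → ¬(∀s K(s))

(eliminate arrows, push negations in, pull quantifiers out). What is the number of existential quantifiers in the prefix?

Eliminate → and ↔ using ¬ and ∨.
  ¬¬(∃z K(z)) ∨ ¬(∀s K(s))
Push ¬ through the quantifiers and connectives to reach negation normal form:
  (∃z K(z)) ∨ (∃s ¬K(s))
All bound variables are already distinct, so no renaming is needed.
Finally move all quantifiers to the prefix:
  ∃z ∃s (K(z) ∨ ¬K(s))
The prefix is ∃z ∃s: 0 universal, 2 existential.

2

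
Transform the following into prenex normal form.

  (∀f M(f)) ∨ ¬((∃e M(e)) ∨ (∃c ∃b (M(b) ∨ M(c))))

Move each ¬ inward, flipping quantifiers it crosses:
  (∀f M(f)) ∨ (∀e ¬M(e)) ∧ (∀c ∀b (¬M(b) ∧ ¬M(c)))
Pull the quantifiers to the front (each side's bound variable is not free in the other side):
  ∀f ∀e ∀c ∀b (M(f) ∨ ¬M(e) ∧ ¬M(b) ∧ ¬M(c))

∀f ∀e ∀c ∀b (M(f) ∨ ¬M(e) ∧ ¬M(b) ∧ ¬M(c))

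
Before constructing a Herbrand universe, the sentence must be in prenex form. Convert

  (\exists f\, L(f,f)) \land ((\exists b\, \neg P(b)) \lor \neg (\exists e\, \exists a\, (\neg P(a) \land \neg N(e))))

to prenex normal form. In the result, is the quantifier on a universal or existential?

universal

Drive negations inward (¬∀x A ≡ ∃x ¬A, ¬∃x A ≡ ∀x ¬A, De Morgan for ∧/∨):
  (\exists f\, L(f,f)) \land ((\exists b\, \neg P(b)) \lor (\forall e\, \forall a\, (P(a) \lor N(e))))
Pull the quantifiers to the front (each side's bound variable is not free in the other side):
  \exists f\, \exists b\, \forall e\, \forall a\, (L(f,f) \land (\neg P(b) \lor P(a) \lor N(e)))
The quantifier \exists a sits under an odd number of negations, so it flips to \forall a.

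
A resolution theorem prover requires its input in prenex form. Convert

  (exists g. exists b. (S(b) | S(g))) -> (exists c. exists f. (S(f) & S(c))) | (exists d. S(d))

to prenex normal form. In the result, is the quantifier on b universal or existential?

universal

Eliminate → and ↔ using ¬ and ∨.
  ~(exists g. exists b. (S(b) | S(g))) | (exists c. exists f. (S(f) & S(c))) | (exists d. S(d))
Move each ¬ inward, flipping quantifiers it crosses:
  (forall g. forall b. (~S(b) & ~S(g))) | (exists c. exists f. (S(f) & S(c))) | (exists d. S(d))
Pull the quantifiers to the front (each side's bound variable is not free in the other side):
  forall g. forall b. exists c. exists f. exists d. (~S(b) & ~S(g) | S(f) & S(c) | S(d))
The quantifier exists b sits under an odd number of negations (counting the antecedent side of each →), so it flips to forall b.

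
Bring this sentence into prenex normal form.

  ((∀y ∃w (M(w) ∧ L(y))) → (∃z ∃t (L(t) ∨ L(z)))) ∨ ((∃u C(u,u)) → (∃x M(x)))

∃y ∀w ∃z ∃t ∀u ∃x (¬M(w) ∨ ¬L(y) ∨ L(t) ∨ L(z) ∨ ¬C(u,u) ∨ M(x))

First replace A → B with ¬A ∨ B.
  ¬(∀y ∃w (M(w) ∧ L(y))) ∨ (∃z ∃t (L(t) ∨ L(z))) ∨ ¬(∃u C(u,u)) ∨ (∃x M(x))
Drive negations inward (¬∀x A ≡ ∃x ¬A, ¬∃x A ≡ ∀x ¬A, De Morgan for ∧/∨):
  (∃y ∀w (¬M(w) ∨ ¬L(y))) ∨ (∃z ∃t (L(t) ∨ L(z))) ∨ (∀u ¬C(u,u)) ∨ (∃x M(x))
All bound variables are already distinct, so no renaming is needed.
Extract every quantifier outward, since the variables are now distinct and don't occur free across branches:
  ∃y ∀w ∃z ∃t ∀u ∃x (¬M(w) ∨ ¬L(y) ∨ L(t) ∨ L(z) ∨ ¬C(u,u) ∨ M(x))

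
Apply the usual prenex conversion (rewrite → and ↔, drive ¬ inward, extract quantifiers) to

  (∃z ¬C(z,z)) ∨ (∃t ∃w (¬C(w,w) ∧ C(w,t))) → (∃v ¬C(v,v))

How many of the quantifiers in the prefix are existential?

1

First replace A → B with ¬A ∨ B.
  ¬((∃z ¬C(z,z)) ∨ (∃t ∃w (¬C(w,w) ∧ C(w,t)))) ∨ (∃v ¬C(v,v))
Push ¬ through the quantifiers and connectives to reach negation normal form:
  (∀z C(z,z)) ∧ (∀t ∀w (C(w,w) ∨ ¬C(w,t))) ∨ (∃v ¬C(v,v))
All bound variables are already distinct, so no renaming is needed.
Pull the quantifiers to the front (each side's bound variable is not free in the other side):
  ∀z ∀t ∀w ∃v (C(z,z) ∧ (C(w,w) ∨ ¬C(w,t)) ∨ ¬C(v,v))
The prefix is ∀z ∀t ∀w ∃v: 3 universal, 1 existential.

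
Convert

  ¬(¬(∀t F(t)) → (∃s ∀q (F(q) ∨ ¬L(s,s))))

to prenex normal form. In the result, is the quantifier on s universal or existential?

Eliminate → and ↔ using ¬ and ∨.
  ¬(¬¬(∀t F(t)) ∨ (∃s ∀q (F(q) ∨ ¬L(s,s))))
Drive negations inward (¬∀x A ≡ ∃x ¬A, ¬∃x A ≡ ∀x ¬A, De Morgan for ∧/∨):
  (∃t ¬F(t)) ∧ (∀s ∃q (¬F(q) ∧ L(s,s)))
All bound variables are already distinct, so no renaming is needed.
Finally move all quantifiers to the prefix:
  ∃t ∀s ∃q (¬F(t) ∧ ¬F(q) ∧ L(s,s))
The quantifier ∃s sits under an odd number of negations (counting the antecedent side of each →), so it flips to ∀s.

universal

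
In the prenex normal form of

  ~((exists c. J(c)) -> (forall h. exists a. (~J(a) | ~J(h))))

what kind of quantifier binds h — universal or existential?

Rewrite implications/biconditionals: A → B as ¬A ∨ B.
  ~(~(exists c. J(c)) | (forall h. exists a. (~J(a) | ~J(h))))
Drive negations inward (¬∀x A ≡ ∃x ¬A, ¬∃x A ≡ ∀x ¬A, De Morgan for ∧/∨):
  (exists c. J(c)) & (exists h. forall a. (J(a) & J(h)))
Finally move all quantifiers to the prefix:
  exists c. exists h. forall a. (J(c) & J(a) & J(h))
The quantifier forall h sits under an odd number of negations (counting the antecedent side of each →), so it flips to exists h.

existential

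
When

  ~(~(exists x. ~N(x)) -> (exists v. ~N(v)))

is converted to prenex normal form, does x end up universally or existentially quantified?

Eliminate → and ↔ using ¬ and ∨.
  ~(~~(exists x. ~N(x)) | (exists v. ~N(v)))
Push ¬ through the quantifiers and connectives to reach negation normal form:
  (forall x. N(x)) & (forall v. N(v))
Extract every quantifier outward, since the variables are now distinct and don't occur free across branches:
  forall x. forall v. (N(x) & N(v))
The quantifier exists x sits under an odd number of negations (counting the antecedent side of each →), so it flips to forall x.

universal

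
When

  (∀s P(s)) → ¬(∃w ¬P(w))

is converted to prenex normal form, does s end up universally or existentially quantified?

existential

Rewrite implications/biconditionals: A → B as ¬A ∨ B.
  ¬(∀s P(s)) ∨ ¬(∃w ¬P(w))
Move each ¬ inward, flipping quantifiers it crosses:
  (∃s ¬P(s)) ∨ (∀w P(w))
Extract every quantifier outward, since the variables are now distinct and don't occur free across branches:
  ∃s ∀w (¬P(s) ∨ P(w))
The quantifier ∀s sits under an odd number of negations (counting the antecedent side of each →), so it flips to ∃s.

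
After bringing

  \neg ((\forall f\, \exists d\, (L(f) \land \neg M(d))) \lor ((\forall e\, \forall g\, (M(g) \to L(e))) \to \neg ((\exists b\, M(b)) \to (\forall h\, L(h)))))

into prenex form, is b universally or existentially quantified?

universal

Rewrite implications/biconditionals: A → B as ¬A ∨ B.
  \neg ((\forall f\, \exists d\, (L(f) \land \neg M(d))) \lor \neg (\forall e\, \forall g\, (\neg M(g) \lor L(e))) \lor \neg (\neg (\exists b\, M(b)) \lor (\forall h\, L(h))))
Drive negations inward (¬∀x A ≡ ∃x ¬A, ¬∃x A ≡ ∀x ¬A, De Morgan for ∧/∨):
  (\exists f\, \forall d\, (\neg L(f) \lor M(d))) \land (\forall e\, \forall g\, (\neg M(g) \lor L(e))) \land ((\forall b\, \neg M(b)) \lor (\forall h\, L(h)))
All bound variables are already distinct, so no renaming is needed.
Extract every quantifier outward, since the variables are now distinct and don't occur free across branches:
  \exists f\, \forall d\, \forall e\, \forall g\, \forall b\, \forall h\, ((\neg L(f) \lor M(d)) \land (\neg M(g) \lor L(e)) \land (\neg M(b) \lor L(h)))
The quantifier \exists b sits under an odd number of negations (counting the antecedent side of each →), so it flips to \forall b.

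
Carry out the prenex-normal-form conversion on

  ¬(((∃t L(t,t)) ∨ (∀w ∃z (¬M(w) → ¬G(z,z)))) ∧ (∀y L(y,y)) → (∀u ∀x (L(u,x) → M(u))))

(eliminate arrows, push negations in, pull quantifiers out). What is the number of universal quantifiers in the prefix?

First replace A → B with ¬A ∨ B.
  ¬(¬(((∃t L(t,t)) ∨ (∀w ∃z (¬¬M(w) ∨ ¬G(z,z)))) ∧ (∀y L(y,y))) ∨ (∀u ∀x (¬L(u,x) ∨ M(u))))
Drive negations inward (¬∀x A ≡ ∃x ¬A, ¬∃x A ≡ ∀x ¬A, De Morgan for ∧/∨):
  ((∃t L(t,t)) ∨ (∀w ∃z (M(w) ∨ ¬G(z,z)))) ∧ (∀y L(y,y)) ∧ (∃u ∃x (L(u,x) ∧ ¬M(u)))
All bound variables are already distinct, so no renaming is needed.
Extract every quantifier outward, since the variables are now distinct and don't occur free across branches:
  ∃t ∀w ∃z ∀y ∃u ∃x ((L(t,t) ∨ M(w) ∨ ¬G(z,z)) ∧ L(y,y) ∧ L(u,x) ∧ ¬M(u))
The prefix is ∃t ∀w ∃z ∀y ∃u ∃x: 2 universal, 4 existential.

2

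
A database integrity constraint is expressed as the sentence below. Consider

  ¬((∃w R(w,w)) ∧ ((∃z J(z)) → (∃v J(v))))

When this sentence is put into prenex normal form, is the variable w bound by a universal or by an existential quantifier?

Rewrite implications/biconditionals: A → B as ¬A ∨ B.
  ¬((∃w R(w,w)) ∧ (¬(∃z J(z)) ∨ (∃v J(v))))
Drive negations inward (¬∀x A ≡ ∃x ¬A, ¬∃x A ≡ ∀x ¬A, De Morgan for ∧/∨):
  (∀w ¬R(w,w)) ∨ (∃z J(z)) ∧ (∀v ¬J(v))
Finally move all quantifiers to the prefix:
  ∀w ∃z ∀v (¬R(w,w) ∨ J(z) ∧ ¬J(v))
The quantifier ∃w sits under an odd number of negations (counting the antecedent side of each →), so it flips to ∀w.

universal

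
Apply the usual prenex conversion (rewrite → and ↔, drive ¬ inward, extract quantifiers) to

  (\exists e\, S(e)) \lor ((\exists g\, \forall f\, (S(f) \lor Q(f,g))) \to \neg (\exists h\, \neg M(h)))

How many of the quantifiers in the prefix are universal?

Rewrite implications/biconditionals: A → B as ¬A ∨ B.
  (\exists e\, S(e)) \lor \neg (\exists g\, \forall f\, (S(f) \lor Q(f,g))) \lor \neg (\exists h\, \neg M(h))
Push ¬ through the quantifiers and connectives to reach negation normal form:
  (\exists e\, S(e)) \lor (\forall g\, \exists f\, (\neg S(f) \land \neg Q(f,g))) \lor (\forall h\, M(h))
Pull the quantifiers to the front (each side's bound variable is not free in the other side):
  \exists e\, \forall g\, \exists f\, \forall h\, (S(e) \lor \neg S(f) \land \neg Q(f,g) \lor M(h))
The prefix is \exists e \forall g \exists f \forall h: 2 universal, 2 existential.

2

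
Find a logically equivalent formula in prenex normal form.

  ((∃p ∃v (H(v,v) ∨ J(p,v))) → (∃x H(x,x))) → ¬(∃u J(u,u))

Rewrite implications/biconditionals: A → B as ¬A ∨ B.
  ¬(¬(∃p ∃v (H(v,v) ∨ J(p,v))) ∨ (∃x H(x,x))) ∨ ¬(∃u J(u,u))
Move each ¬ inward, flipping quantifiers it crosses:
  (∃p ∃v (H(v,v) ∨ J(p,v))) ∧ (∀x ¬H(x,x)) ∨ (∀u ¬J(u,u))
Finally move all quantifiers to the prefix:
  ∃p ∃v ∀x ∀u ((H(v,v) ∨ J(p,v)) ∧ ¬H(x,x) ∨ ¬J(u,u))

∃p ∃v ∀x ∀u ((H(v,v) ∨ J(p,v)) ∧ ¬H(x,x) ∨ ¬J(u,u))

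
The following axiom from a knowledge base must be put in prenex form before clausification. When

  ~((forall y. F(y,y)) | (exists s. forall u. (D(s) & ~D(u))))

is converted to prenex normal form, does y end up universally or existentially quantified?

existential

Move each ¬ inward, flipping quantifiers it crosses:
  (exists y. ~F(y,y)) & (forall s. exists u. (~D(s) | D(u)))
Pull the quantifiers to the front (each side's bound variable is not free in the other side):
  exists y. forall s. exists u. (~F(y,y) & (~D(s) | D(u)))
The quantifier forall y sits under an odd number of negations, so it flips to exists y.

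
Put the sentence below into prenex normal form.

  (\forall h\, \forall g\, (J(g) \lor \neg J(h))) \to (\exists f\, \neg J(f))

First replace A → B with ¬A ∨ B.
  \neg (\forall h\, \forall g\, (J(g) \lor \neg J(h))) \lor (\exists f\, \neg J(f))
Push ¬ through the quantifiers and connectives to reach negation normal form:
  (\exists h\, \exists g\, (\neg J(g) \land J(h))) \lor (\exists f\, \neg J(f))
All bound variables are already distinct, so no renaming is needed.
Finally move all quantifiers to the prefix:
  \exists h\, \exists g\, \exists f\, (\neg J(g) \land J(h) \lor \neg J(f))

\exists h\, \exists g\, \exists f\, (\neg J(g) \land J(h) \lor \neg J(f))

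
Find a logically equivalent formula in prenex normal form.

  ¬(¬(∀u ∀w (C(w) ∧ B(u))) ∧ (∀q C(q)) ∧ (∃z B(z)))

∀u ∀w ∃q ∀z (C(w) ∧ B(u) ∨ ¬C(q) ∨ ¬B(z))

Drive negations inward (¬∀x A ≡ ∃x ¬A, ¬∃x A ≡ ∀x ¬A, De Morgan for ∧/∨):
  (∀u ∀w (C(w) ∧ B(u))) ∨ (∃q ¬C(q)) ∨ (∀z ¬B(z))
Finally move all quantifiers to the prefix:
  ∀u ∀w ∃q ∀z (C(w) ∧ B(u) ∨ ¬C(q) ∨ ¬B(z))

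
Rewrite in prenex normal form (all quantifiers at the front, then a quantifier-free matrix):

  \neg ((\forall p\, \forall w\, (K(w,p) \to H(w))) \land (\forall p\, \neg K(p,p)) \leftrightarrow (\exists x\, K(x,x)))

Eliminate → and ↔ using ¬ and ∨; A ↔ B as (¬A ∨ B) ∧ (¬B ∨ A).
  \neg ((\neg ((\forall p\, \forall w\, (\neg K(w,p) \lor H(w))) \land (\forall p\, \neg K(p,p))) \lor (\exists x\, K(x,x))) \land (\neg (\exists x\, K(x,x)) \lor (\forall p\, \forall w\, (\neg K(w,p) \lor H(w))) \land (\forall p\, \neg K(p,p))))
Drive negations inward (¬∀x A ≡ ∃x ¬A, ¬∃x A ≡ ∀x ¬A, De Morgan for ∧/∨):
  (\forall p\, \forall w\, (\neg K(w,p) \lor H(w))) \land (\forall p\, \neg K(p,p)) \land (\forall x\, \neg K(x,x)) \lor (\exists x\, K(x,x)) \land ((\exists p\, \exists w\, (K(w,p) \land \neg H(w))) \lor (\exists p\, K(p,p)))
Give each quantifier a distinct variable: p↦w1, x↦z, p↦u, w↦x1, p↦z1.
  (\forall p\, \forall w\, (\neg K(w,p) \lor H(w))) \land (\forall w1\, \neg K(w1,w1)) \land (\forall x\, \neg K(x,x)) \lor (\exists z\, K(z,z)) \land ((\exists u\, \exists x1\, (K(x1,u) \land \neg H(x1))) \lor (\exists z1\, K(z1,z1)))
Extract every quantifier outward, since the variables are now distinct and don't occur free across branches:
  \forall p\, \forall w\, \forall w1\, \forall x\, \exists z\, \exists u\, \exists x1\, \exists z1\, ((\neg K(w,p) \lor H(w)) \land \neg K(w1,w1) \land \neg K(x,x) \lor K(z,z) \land (K(x1,u) \land \neg H(x1) \lor K(z1,z1)))

\forall p\, \forall w\, \forall w1\, \forall x\, \exists z\, \exists u\, \exists x1\, \exists z1\, ((\neg K(w,p) \lor H(w)) \land \neg K(w1,w1) \land \neg K(x,x) \lor K(z,z) \land (K(x1,u) \land \neg H(x1) \lor K(z1,z1)))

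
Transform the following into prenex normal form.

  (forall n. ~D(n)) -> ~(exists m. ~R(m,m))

exists n. forall m. (D(n) | R(m,m))

Rewrite implications/biconditionals: A → B as ¬A ∨ B.
  ~(forall n. ~D(n)) | ~(exists m. ~R(m,m))
Move each ¬ inward, flipping quantifiers it crosses:
  (exists n. D(n)) | (forall m. R(m,m))
All bound variables are already distinct, so no renaming is needed.
Finally move all quantifiers to the prefix:
  exists n. forall m. (D(n) | R(m,m))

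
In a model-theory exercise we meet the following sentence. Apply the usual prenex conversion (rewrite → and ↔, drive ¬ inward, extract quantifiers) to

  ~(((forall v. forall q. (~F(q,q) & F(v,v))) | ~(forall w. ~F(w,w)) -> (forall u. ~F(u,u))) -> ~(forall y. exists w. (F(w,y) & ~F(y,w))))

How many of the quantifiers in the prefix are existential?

Eliminate → and ↔ using ¬ and ∨.
  ~(~(~((forall v. forall q. (~F(q,q) & F(v,v))) | ~(forall w. ~F(w,w))) | (forall u. ~F(u,u))) | ~(forall y. exists w. (F(w,y) & ~F(y,w))))
Drive negations inward (¬∀x A ≡ ∃x ¬A, ¬∃x A ≡ ∀x ¬A, De Morgan for ∧/∨):
  ((exists v. exists q. (F(q,q) | ~F(v,v))) & (forall w. ~F(w,w)) | (forall u. ~F(u,u))) & (forall y. exists w. (F(w,y) & ~F(y,w)))
Rename bound variables to avoid capture: w↦s.
  ((exists v. exists q. (F(q,q) | ~F(v,v))) & (forall w. ~F(w,w)) | (forall u. ~F(u,u))) & (forall y. exists s. (F(s,y) & ~F(y,s)))
Extract every quantifier outward, since the variables are now distinct and don't occur free across branches:
  exists v. exists q. forall w. forall u. forall y. exists s. (((F(q,q) | ~F(v,v)) & ~F(w,w) | ~F(u,u)) & F(s,y) & ~F(y,s))
The prefix is exists v exists q forall w forall u forall y exists s: 3 universal, 3 existential.

3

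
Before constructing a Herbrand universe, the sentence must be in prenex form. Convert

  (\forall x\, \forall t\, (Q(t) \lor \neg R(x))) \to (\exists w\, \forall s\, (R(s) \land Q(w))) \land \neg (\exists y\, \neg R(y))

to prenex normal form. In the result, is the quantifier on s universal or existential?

universal

First replace A → B with ¬A ∨ B.
  \neg (\forall x\, \forall t\, (Q(t) \lor \neg R(x))) \lor (\exists w\, \forall s\, (R(s) \land Q(w))) \land \neg (\exists y\, \neg R(y))
Move each ¬ inward, flipping quantifiers it crosses:
  (\exists x\, \exists t\, (\neg Q(t) \land R(x))) \lor (\exists w\, \forall s\, (R(s) \land Q(w))) \land (\forall y\, R(y))
Pull the quantifiers to the front (each side's bound variable is not free in the other side):
  \exists x\, \exists t\, \exists w\, \forall s\, \forall y\, (\neg Q(t) \land R(x) \lor R(s) \land Q(w) \land R(y))
The quantifier \forall s sits under an even number of negations (counting the antecedent side of each →), so it remains universal.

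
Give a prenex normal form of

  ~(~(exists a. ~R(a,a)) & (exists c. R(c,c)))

Push ¬ through the quantifiers and connectives to reach negation normal form:
  (exists a. ~R(a,a)) | (forall c. ~R(c,c))
Pull the quantifiers to the front (each side's bound variable is not free in the other side):
  exists a. forall c. (~R(a,a) | ~R(c,c))

exists a. forall c. (~R(a,a) | ~R(c,c))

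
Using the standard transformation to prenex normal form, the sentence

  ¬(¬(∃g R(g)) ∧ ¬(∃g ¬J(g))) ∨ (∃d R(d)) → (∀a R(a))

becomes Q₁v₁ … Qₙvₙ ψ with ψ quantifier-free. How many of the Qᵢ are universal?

Eliminate → and ↔ using ¬ and ∨.
  ¬(¬(¬(∃g R(g)) ∧ ¬(∃g ¬J(g))) ∨ (∃d R(d))) ∨ (∀a R(a))
Drive negations inward (¬∀x A ≡ ∃x ¬A, ¬∃x A ≡ ∀x ¬A, De Morgan for ∧/∨):
  (∀g ¬R(g)) ∧ (∀g J(g)) ∧ (∀d ¬R(d)) ∨ (∀a R(a))
Give each quantifier a distinct variable: g↦y1.
  (∀g ¬R(g)) ∧ (∀y1 J(y1)) ∧ (∀d ¬R(d)) ∨ (∀a R(a))
Extract every quantifier outward, since the variables are now distinct and don't occur free across branches:
  ∀g ∀y1 ∀d ∀a (¬R(g) ∧ J(y1) ∧ ¬R(d) ∨ R(a))
The prefix is ∀g ∀y1 ∀d ∀a: 4 universal, 0 existential.

4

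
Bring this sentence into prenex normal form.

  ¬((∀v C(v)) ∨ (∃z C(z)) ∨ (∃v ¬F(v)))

Drive negations inward (¬∀x A ≡ ∃x ¬A, ¬∃x A ≡ ∀x ¬A, De Morgan for ∧/∨):
  (∃v ¬C(v)) ∧ (∀z ¬C(z)) ∧ (∀v F(v))
Give each quantifier a distinct variable: v↦y1.
  (∃v ¬C(v)) ∧ (∀z ¬C(z)) ∧ (∀y1 F(y1))
Finally move all quantifiers to the prefix:
  ∃v ∀z ∀y1 (¬C(v) ∧ ¬C(z) ∧ F(y1))

∃v ∀z ∀y1 (¬C(v) ∧ ¬C(z) ∧ F(y1))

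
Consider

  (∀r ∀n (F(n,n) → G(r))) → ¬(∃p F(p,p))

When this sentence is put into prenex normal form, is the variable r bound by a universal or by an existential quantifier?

existential

Eliminate → and ↔ using ¬ and ∨.
  ¬(∀r ∀n (¬F(n,n) ∨ G(r))) ∨ ¬(∃p F(p,p))
Move each ¬ inward, flipping quantifiers it crosses:
  (∃r ∃n (F(n,n) ∧ ¬G(r))) ∨ (∀p ¬F(p,p))
All bound variables are already distinct, so no renaming is needed.
Extract every quantifier outward, since the variables are now distinct and don't occur free across branches:
  ∃r ∃n ∀p (F(n,n) ∧ ¬G(r) ∨ ¬F(p,p))
The quantifier ∀r sits under an odd number of negations (counting the antecedent side of each →), so it flips to ∃r.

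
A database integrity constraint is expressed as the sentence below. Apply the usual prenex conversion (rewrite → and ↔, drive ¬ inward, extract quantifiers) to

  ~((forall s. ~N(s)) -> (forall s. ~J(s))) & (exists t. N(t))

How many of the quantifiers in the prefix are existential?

2

Rewrite implications/biconditionals: A → B as ¬A ∨ B.
  ~(~(forall s. ~N(s)) | (forall s. ~J(s))) & (exists t. N(t))
Push ¬ through the quantifiers and connectives to reach negation normal form:
  (forall s. ~N(s)) & (exists s. J(s)) & (exists t. N(t))
Standardize variables apart so no two quantifiers bind the same name: s↦x1.
  (forall s. ~N(s)) & (exists x1. J(x1)) & (exists t. N(t))
Extract every quantifier outward, since the variables are now distinct and don't occur free across branches:
  forall s. exists x1. exists t. (~N(s) & J(x1) & N(t))
The prefix is forall s exists x1 exists t: 1 universal, 2 existential.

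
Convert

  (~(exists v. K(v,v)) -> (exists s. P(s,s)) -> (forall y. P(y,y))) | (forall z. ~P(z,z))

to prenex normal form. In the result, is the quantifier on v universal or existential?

existential

Rewrite implications/biconditionals: A → B as ¬A ∨ B.
  ~~(exists v. K(v,v)) | ~(exists s. P(s,s)) | (forall y. P(y,y)) | (forall z. ~P(z,z))
Push ¬ through the quantifiers and connectives to reach negation normal form:
  (exists v. K(v,v)) | (forall s. ~P(s,s)) | (forall y. P(y,y)) | (forall z. ~P(z,z))
All bound variables are already distinct, so no renaming is needed.
Extract every quantifier outward, since the variables are now distinct and don't occur free across branches:
  exists v. forall s. forall y. forall z. (K(v,v) | ~P(s,s) | P(y,y) | ~P(z,z))
The quantifier exists v sits under an even number of negations (counting the antecedent side of each →), so it remains existential.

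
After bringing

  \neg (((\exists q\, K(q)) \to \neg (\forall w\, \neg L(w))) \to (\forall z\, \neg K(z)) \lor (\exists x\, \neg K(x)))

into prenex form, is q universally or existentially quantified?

Rewrite implications/biconditionals: A → B as ¬A ∨ B.
  \neg (\neg (\neg (\exists q\, K(q)) \lor \neg (\forall w\, \neg L(w))) \lor (\forall z\, \neg K(z)) \lor (\exists x\, \neg K(x)))
Push ¬ through the quantifiers and connectives to reach negation normal form:
  ((\forall q\, \neg K(q)) \lor (\exists w\, L(w))) \land (\exists z\, K(z)) \land (\forall x\, K(x))
Extract every quantifier outward, since the variables are now distinct and don't occur free across branches:
  \forall q\, \exists w\, \exists z\, \forall x\, ((\neg K(q) \lor L(w)) \land K(z) \land K(x))
The quantifier \exists q sits under an odd number of negations (counting the antecedent side of each →), so it flips to \forall q.

universal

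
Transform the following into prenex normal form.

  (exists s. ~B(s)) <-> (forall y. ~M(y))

First replace A → B with ¬A ∨ B; A ↔ B as (¬A ∨ B) ∧ (¬B ∨ A).
  (~(exists s. ~B(s)) | (forall y. ~M(y))) & (~(forall y. ~M(y)) | (exists s. ~B(s)))
Drive negations inward (¬∀x A ≡ ∃x ¬A, ¬∃x A ≡ ∀x ¬A, De Morgan for ∧/∨):
  ((forall s. B(s)) | (forall y. ~M(y))) & ((exists y. M(y)) | (exists s. ~B(s)))
Give each quantifier a distinct variable: y↦w, s↦y1.
  ((forall s. B(s)) | (forall y. ~M(y))) & ((exists w. M(w)) | (exists y1. ~B(y1)))
Finally move all quantifiers to the prefix:
  forall s. forall y. exists w. exists y1. ((B(s) | ~M(y)) & (M(w) | ~B(y1)))

forall s. forall y. exists w. exists y1. ((B(s) | ~M(y)) & (M(w) | ~B(y1)))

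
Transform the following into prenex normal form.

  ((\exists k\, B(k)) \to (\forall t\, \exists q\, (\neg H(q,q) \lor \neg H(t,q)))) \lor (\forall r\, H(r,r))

Rewrite implications/biconditionals: A → B as ¬A ∨ B.
  \neg (\exists k\, B(k)) \lor (\forall t\, \exists q\, (\neg H(q,q) \lor \neg H(t,q))) \lor (\forall r\, H(r,r))
Drive negations inward (¬∀x A ≡ ∃x ¬A, ¬∃x A ≡ ∀x ¬A, De Morgan for ∧/∨):
  (\forall k\, \neg B(k)) \lor (\forall t\, \exists q\, (\neg H(q,q) \lor \neg H(t,q))) \lor (\forall r\, H(r,r))
Extract every quantifier outward, since the variables are now distinct and don't occur free across branches:
  \forall k\, \forall t\, \exists q\, \forall r\, (\neg B(k) \lor \neg H(q,q) \lor \neg H(t,q) \lor H(r,r))

\forall k\, \forall t\, \exists q\, \forall r\, (\neg B(k) \lor \neg H(q,q) \lor \neg H(t,q) \lor H(r,r))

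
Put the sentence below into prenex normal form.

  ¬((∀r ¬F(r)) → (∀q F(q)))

∀r ∃q (¬F(r) ∧ ¬F(q))

Eliminate → and ↔ using ¬ and ∨.
  ¬(¬(∀r ¬F(r)) ∨ (∀q F(q)))
Push ¬ through the quantifiers and connectives to reach negation normal form:
  (∀r ¬F(r)) ∧ (∃q ¬F(q))
Finally move all quantifiers to the prefix:
  ∀r ∃q (¬F(r) ∧ ¬F(q))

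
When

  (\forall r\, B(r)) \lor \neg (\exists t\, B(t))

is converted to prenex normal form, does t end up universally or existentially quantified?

Move each ¬ inward, flipping quantifiers it crosses:
  (\forall r\, B(r)) \lor (\forall t\, \neg B(t))
Finally move all quantifiers to the prefix:
  \forall r\, \forall t\, (B(r) \lor \neg B(t))
The quantifier \exists t sits under an odd number of negations, so it flips to \forall t.

universal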